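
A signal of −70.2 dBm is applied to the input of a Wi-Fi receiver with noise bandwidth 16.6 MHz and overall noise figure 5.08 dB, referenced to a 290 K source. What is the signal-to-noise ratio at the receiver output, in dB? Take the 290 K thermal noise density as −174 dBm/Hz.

Noise floor: N = −174 + 10 log₁₀(B) + NF
10 log₁₀(1.66×10⁷) = 72.2 dB
N = −174 + 72.2 + 5.08 = −96.72 dBm
SNR = P_sig − N = −70.2 − (−96.72) = 26.52 dB → 26.5 dB

26.5 dB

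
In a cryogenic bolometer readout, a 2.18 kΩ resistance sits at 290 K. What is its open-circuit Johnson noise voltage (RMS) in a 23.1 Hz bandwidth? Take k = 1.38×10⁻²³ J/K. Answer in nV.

28.4 nV

V_n = √(4kTRB)
4kTRB = 4 × 1.38×10⁻²³ × 290 × 2.18×10³ × 2.31×10¹ = 8.06×10⁻¹⁶ V²
V_n = √(8.06×10⁻¹⁶) = 2.84×10⁻⁸ V = 28.4 nV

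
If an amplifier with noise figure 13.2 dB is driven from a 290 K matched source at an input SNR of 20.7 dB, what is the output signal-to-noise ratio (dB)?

7.5 dB

By definition F = SNR_in/SNR_out, so in dB: SNR_out = SNR_in − NF
SNR_out = 20.7 − 13.2 = 7.5 dB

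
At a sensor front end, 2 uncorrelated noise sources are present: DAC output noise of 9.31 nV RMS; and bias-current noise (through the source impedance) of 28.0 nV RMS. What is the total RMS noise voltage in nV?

Uncorrelated sources add in power (mean-square): V_tot = √(ΣV_i²)
V_tot = √[(9.31×10⁻⁹)² + (2.80×10⁻⁸)²] = 2.95×10⁻⁸ V = 29.5 nV

29.5 nV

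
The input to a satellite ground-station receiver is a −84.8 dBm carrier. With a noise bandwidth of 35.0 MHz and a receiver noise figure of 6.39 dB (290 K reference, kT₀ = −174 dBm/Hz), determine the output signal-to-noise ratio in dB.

Noise floor: N = −174 + 10 log₁₀(B) + NF
10 log₁₀(3.50×10⁷) = 75.44 dB
N = −174 + 75.44 + 6.39 = −92.17 dBm
SNR = P_sig − N = −84.8 − (−92.17) = 7.37 dB → 7.4 dB

7.4 dB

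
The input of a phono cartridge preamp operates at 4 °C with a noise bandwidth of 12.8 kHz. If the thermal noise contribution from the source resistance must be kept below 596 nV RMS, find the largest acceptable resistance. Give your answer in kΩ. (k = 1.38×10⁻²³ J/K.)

1.81 kΩ

T = 4 °C + 273.15 = 277.15 K
Johnson–Nyquist: V_n = √(4kTRB) ⇒ R = V_n² / (4kTB)
4kTB = 4 × 1.38×10⁻²³ × 277.15 × 1.28×10⁴ = 1.96×10⁻¹⁶
R = (5.96×10⁻⁷)² / 1.96×10⁻¹⁶ = 1.81×10³ Ω = 1.81 kΩ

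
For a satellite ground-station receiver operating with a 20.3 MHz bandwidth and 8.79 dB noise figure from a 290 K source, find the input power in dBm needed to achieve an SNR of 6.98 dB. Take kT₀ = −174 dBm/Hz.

−85.2 dBm

Sensitivity = −174 + 10 log₁₀(B) + NF + SNR_min
= −174 + 73.07 + 8.79 + 6.98
= −85.16 dBm → −85.2 dBm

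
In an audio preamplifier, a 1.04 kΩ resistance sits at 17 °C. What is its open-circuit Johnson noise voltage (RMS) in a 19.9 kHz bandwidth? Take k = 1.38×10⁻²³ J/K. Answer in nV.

T = 17 °C + 273.15 = 290.15 K
V_n = √(4kTRB)
4kTRB = 4 × 1.38×10⁻²³ × 290.15 × 1.04×10³ × 1.99×10⁴ = 3.31×10⁻¹³ V²
V_n = √(3.31×10⁻¹³) = 5.76×10⁻⁷ V = 576 nV

576 nV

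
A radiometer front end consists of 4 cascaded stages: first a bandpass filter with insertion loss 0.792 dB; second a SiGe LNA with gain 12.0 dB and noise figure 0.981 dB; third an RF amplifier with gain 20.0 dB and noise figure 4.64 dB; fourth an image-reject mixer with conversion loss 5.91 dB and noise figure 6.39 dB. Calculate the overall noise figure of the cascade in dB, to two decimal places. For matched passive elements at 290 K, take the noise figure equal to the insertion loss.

Convert to linear (a loss of L dB is a gain of −L dB): F_i = 10^(NF_i/10), G_i = 10^(G_i,dB/10)
  Stage 1: F_1 = 10^(0.792/10) = 1.200, G_1 = 10^(−0.792/10) = 0.8333
  Stage 2: F_2 = 10^(0.981/10) = 1.253, G_2 = 10^(12.0/10) = 15.85
  Stage 3: F_3 = 10^(4.64/10) = 2.911, G_3 = 10^(20.0/10) = 100.0
  Stage 4: F_4 = 10^(6.39/10) = 4.355, G_4 = 10^(−5.91/10) = 0.2564
Friis cascade:
  F = 1.200 + (1.253 − 1)/0.8333 + (2.911 − 1)/13.21 + (4.355 − 1)/1321 = 1.651
NF = 10 log₁₀(1.651) = 2.18 dB

2.18 dB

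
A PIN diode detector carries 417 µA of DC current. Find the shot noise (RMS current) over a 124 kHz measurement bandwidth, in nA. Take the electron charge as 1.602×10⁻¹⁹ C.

4.07 nA

I_n = √(2qI·B)
2qI·B = 2 × 1.602×10⁻¹⁹ × 4.17×10⁻⁴ × 1.24×10⁵ = 1.66×10⁻¹⁷ A²
I_n = √(1.66×10⁻¹⁷) = 4.07×10⁻⁹ A = 4.07 nA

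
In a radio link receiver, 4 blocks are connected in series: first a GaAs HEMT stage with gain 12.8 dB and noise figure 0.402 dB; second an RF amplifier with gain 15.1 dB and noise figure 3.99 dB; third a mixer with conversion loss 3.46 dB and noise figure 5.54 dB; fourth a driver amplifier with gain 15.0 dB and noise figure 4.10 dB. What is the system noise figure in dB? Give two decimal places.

0.74 dB

Convert to linear (a loss of L dB is a gain of −L dB): F_i = 10^(NF_i/10), G_i = 10^(G_i,dB/10)
  Stage 1: F_1 = 10^(0.402/10) = 1.097, G_1 = 10^(12.8/10) = 19.05
  Stage 2: F_2 = 10^(3.99/10) = 2.506, G_2 = 10^(15.1/10) = 32.36
  Stage 3: F_3 = 10^(5.54/10) = 3.581, G_3 = 10^(−3.46/10) = 0.4508
  Stage 4: F_4 = 10^(4.10/10) = 2.570, G_4 = 10^(15.0/10) = 31.62
Friis cascade:
  F = 1.097 + (2.506 − 1)/19.05 + (3.581 − 1)/616.6 + (2.570 − 1)/278.0 = 1.186
NF = 10 log₁₀(1.186) = 0.74 dB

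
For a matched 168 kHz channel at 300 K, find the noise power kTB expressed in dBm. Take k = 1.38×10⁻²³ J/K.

−121.6 dBm

P_n = kTB = 1.38×10⁻²³ × 300 × 1.68×10⁵ = 6.96×10⁻¹⁶ W
In dBm: 10 log₁₀(6.96×10⁻¹⁶ / 10⁻³) = −121.6 dBm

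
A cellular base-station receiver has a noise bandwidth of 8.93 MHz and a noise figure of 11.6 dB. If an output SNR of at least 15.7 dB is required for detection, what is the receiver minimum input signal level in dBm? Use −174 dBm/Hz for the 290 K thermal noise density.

−77.2 dBm

Sensitivity = −174 + 10 log₁₀(B) + NF + SNR_min
= −174 + 69.51 + 11.6 + 15.7
= −77.19 dBm → −77.2 dBm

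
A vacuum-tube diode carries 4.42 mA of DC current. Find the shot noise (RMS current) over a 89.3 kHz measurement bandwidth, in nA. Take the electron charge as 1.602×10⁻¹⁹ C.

11.2 nA

I_n = √(2qI·B)
2qI·B = 2 × 1.602×10⁻¹⁹ × 4.42×10⁻³ × 8.93×10⁴ = 1.26×10⁻¹⁶ A²
I_n = √(1.26×10⁻¹⁶) = 1.12×10⁻⁸ A = 11.2 nA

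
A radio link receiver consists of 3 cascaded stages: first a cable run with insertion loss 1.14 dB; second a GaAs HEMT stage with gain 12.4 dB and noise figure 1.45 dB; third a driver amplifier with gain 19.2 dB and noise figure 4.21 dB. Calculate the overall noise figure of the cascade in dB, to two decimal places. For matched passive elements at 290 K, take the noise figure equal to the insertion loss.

2.87 dB

Convert to linear (a loss of L dB is a gain of −L dB): F_i = 10^(NF_i/10), G_i = 10^(G_i,dB/10)
  Stage 1: F_1 = 10^(1.14/10) = 1.300, G_1 = 10^(−1.14/10) = 0.7691
  Stage 2: F_2 = 10^(1.45/10) = 1.396, G_2 = 10^(12.4/10) = 17.38
  Stage 3: F_3 = 10^(4.21/10) = 2.636, G_3 = 10^(19.2/10) = 83.18
Friis cascade:
  F = 1.300 + (1.396 − 1)/0.7691 + (2.636 − 1)/13.37 = 1.938
NF = 10 log₁₀(1.938) = 2.87 dB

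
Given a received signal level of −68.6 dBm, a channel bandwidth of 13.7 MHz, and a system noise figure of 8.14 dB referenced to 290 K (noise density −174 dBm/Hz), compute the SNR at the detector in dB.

Noise floor: N = −174 + 10 log₁₀(B) + NF
10 log₁₀(1.37×10⁷) = 71.37 dB
N = −174 + 71.37 + 8.14 = −94.49 dBm
SNR = P_sig − N = −68.6 − (−94.49) = 25.89 dB → 25.9 dB

25.9 dB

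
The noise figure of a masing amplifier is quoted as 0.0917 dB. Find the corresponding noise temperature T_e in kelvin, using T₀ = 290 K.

F = 10^(0.0917/10) = 1.02134
T_e = (F − 1)·T₀ = (1.02134 − 1) × 290 = 6.19 K

6.19 K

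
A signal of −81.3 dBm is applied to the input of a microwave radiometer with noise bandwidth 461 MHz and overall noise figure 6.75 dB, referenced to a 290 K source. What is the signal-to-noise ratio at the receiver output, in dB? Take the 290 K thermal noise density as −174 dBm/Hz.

Noise floor: N = −174 + 10 log₁₀(B) + NF
10 log₁₀(4.61×10⁸) = 86.64 dB
N = −174 + 86.64 + 6.75 = −80.61 dBm
SNR = P_sig − N = −81.3 − (−80.61) = −0.69 dB → −0.7 dB

−0.7 dB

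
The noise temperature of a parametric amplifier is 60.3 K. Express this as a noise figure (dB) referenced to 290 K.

0.820 dB

F = 1 + T_e/T₀ = 1 + 60.3/290 = 1.20793
NF = 10 log₁₀(1.20793) = 0.820 dB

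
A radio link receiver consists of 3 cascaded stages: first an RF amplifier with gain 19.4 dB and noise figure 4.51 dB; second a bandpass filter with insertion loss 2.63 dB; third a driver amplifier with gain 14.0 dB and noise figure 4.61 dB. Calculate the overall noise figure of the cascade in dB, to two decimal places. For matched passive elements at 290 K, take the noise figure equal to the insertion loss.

Convert to linear (a loss of L dB is a gain of −L dB): F_i = 10^(NF_i/10), G_i = 10^(G_i,dB/10)
  Stage 1: F_1 = 10^(4.51/10) = 2.825, G_1 = 10^(19.4/10) = 87.10
  Stage 2: F_2 = 10^(2.63/10) = 1.832, G_2 = 10^(−2.63/10) = 0.5458
  Stage 3: F_3 = 10^(4.61/10) = 2.891, G_3 = 10^(14.0/10) = 25.12
Friis cascade:
  F = 2.825 + (1.832 − 1)/87.10 + (2.891 − 1)/47.53 = 2.874
NF = 10 log₁₀(2.874) = 4.59 dB

4.59 dB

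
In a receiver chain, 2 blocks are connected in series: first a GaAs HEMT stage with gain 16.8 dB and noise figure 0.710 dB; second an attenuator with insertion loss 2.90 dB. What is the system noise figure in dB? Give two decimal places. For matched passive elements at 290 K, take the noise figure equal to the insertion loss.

0.78 dB

Convert to linear (a loss of L dB is a gain of −L dB): F_i = 10^(NF_i/10), G_i = 10^(G_i,dB/10)
  Stage 1: F_1 = 10^(0.710/10) = 1.178, G_1 = 10^(16.8/10) = 47.86
  Stage 2: F_2 = 10^(2.90/10) = 1.950, G_2 = 10^(−2.90/10) = 0.5129
Friis cascade:
  F = 1.178 + (1.950 − 1)/47.86 = 1.197
NF = 10 log₁₀(1.197) = 0.78 dB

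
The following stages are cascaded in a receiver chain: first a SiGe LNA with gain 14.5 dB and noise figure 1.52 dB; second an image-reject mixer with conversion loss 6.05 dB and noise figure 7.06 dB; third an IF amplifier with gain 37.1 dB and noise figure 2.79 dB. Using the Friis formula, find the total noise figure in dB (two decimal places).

Convert to linear (a loss of L dB is a gain of −L dB): F_i = 10^(NF_i/10), G_i = 10^(G_i,dB/10)
  Stage 1: F_1 = 10^(1.52/10) = 1.419, G_1 = 10^(14.5/10) = 28.18
  Stage 2: F_2 = 10^(7.06/10) = 5.082, G_2 = 10^(−6.05/10) = 0.2483
  Stage 3: F_3 = 10^(2.79/10) = 1.901, G_3 = 10^(37.1/10) = 5129
Friis cascade:
  F = 1.419 + (5.082 − 1)/28.18 + (1.901 − 1)/6.998 = 1.693
NF = 10 log₁₀(1.693) = 2.29 dB

2.29 dB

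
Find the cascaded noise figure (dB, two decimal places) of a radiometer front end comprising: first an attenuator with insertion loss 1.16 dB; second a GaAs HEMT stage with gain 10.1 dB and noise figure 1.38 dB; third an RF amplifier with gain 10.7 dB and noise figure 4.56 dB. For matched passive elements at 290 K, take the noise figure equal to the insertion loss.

3.08 dB

Convert to linear (a loss of L dB is a gain of −L dB): F_i = 10^(NF_i/10), G_i = 10^(G_i,dB/10)
  Stage 1: F_1 = 10^(1.16/10) = 1.306, G_1 = 10^(−1.16/10) = 0.7656
  Stage 2: F_2 = 10^(1.38/10) = 1.374, G_2 = 10^(10.1/10) = 10.23
  Stage 3: F_3 = 10^(4.56/10) = 2.858, G_3 = 10^(10.7/10) = 11.75
Friis cascade:
  F = 1.306 + (1.374 − 1)/0.7656 + (2.858 − 1)/7.834 = 2.032
NF = 10 log₁₀(2.032) = 3.08 dB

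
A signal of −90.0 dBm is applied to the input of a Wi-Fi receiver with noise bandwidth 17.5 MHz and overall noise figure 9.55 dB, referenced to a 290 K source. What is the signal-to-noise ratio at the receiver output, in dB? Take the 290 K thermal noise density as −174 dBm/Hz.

2.0 dB

Noise floor: N = −174 + 10 log₁₀(B) + NF
10 log₁₀(1.75×10⁷) = 72.43 dB
N = −174 + 72.43 + 9.55 = −92.02 dBm
SNR = P_sig − N = −90.0 − (−92.02) = 2.02 dB → 2.0 dB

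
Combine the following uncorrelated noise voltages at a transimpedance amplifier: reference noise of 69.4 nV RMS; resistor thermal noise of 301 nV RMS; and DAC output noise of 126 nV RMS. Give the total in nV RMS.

Uncorrelated sources add in power (mean-square): V_tot = √(ΣV_i²)
V_tot = √[(6.94×10⁻⁸)² + (3.01×10⁻⁷)² + (1.26×10⁻⁷)²] = 3.34×10⁻⁷ V = 334 nV

334 nV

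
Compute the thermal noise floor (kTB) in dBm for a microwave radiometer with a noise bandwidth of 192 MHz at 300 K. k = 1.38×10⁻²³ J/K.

−91.0 dBm

P_n = kTB = 1.38×10⁻²³ × 300 × 1.92×10⁸ = 7.95×10⁻¹³ W
In dBm: 10 log₁₀(7.95×10⁻¹³ / 10⁻³) = −91.0 dBm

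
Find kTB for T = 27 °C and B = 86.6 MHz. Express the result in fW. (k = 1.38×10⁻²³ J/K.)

359 fW

T = 27 °C + 273.15 = 300.15 K
P_n = kTB = 1.38×10⁻²³ × 300.15 × 8.66×10⁷ = 3.59×10⁻¹³ W = 359 fW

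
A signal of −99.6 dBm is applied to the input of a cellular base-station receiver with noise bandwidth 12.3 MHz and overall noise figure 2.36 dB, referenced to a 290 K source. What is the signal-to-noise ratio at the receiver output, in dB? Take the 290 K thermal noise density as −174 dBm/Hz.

Noise floor: N = −174 + 10 log₁₀(B) + NF
10 log₁₀(1.23×10⁷) = 70.9 dB
N = −174 + 70.9 + 2.36 = −100.74 dBm
SNR = P_sig − N = −99.6 − (−100.74) = 1.14 dB → 1.1 dB

1.1 dB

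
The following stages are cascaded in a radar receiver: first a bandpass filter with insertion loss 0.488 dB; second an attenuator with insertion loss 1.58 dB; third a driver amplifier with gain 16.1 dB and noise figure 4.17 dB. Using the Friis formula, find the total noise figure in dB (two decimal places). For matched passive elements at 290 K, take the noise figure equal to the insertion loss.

6.24 dB

Convert to linear (a loss of L dB is a gain of −L dB): F_i = 10^(NF_i/10), G_i = 10^(G_i,dB/10)
  Stage 1: F_1 = 10^(0.488/10) = 1.119, G_1 = 10^(−0.488/10) = 0.8937
  Stage 2: F_2 = 10^(1.58/10) = 1.439, G_2 = 10^(−1.58/10) = 0.6950
  Stage 3: F_3 = 10^(4.17/10) = 2.612, G_3 = 10^(16.1/10) = 40.74
Friis cascade:
  F = 1.119 + (1.439 − 1)/0.8937 + (2.612 − 1)/0.6212 = 4.205
NF = 10 log₁₀(4.205) = 6.24 dB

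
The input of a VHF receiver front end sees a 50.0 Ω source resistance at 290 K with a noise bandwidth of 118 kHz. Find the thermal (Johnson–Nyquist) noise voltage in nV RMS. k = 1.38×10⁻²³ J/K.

V_n = √(4kTRB)
4kTRB = 4 × 1.38×10⁻²³ × 290 × 5.00×10¹ × 1.18×10⁵ = 9.44×10⁻¹⁴ V²
V_n = √(9.44×10⁻¹⁴) = 3.07×10⁻⁷ V = 307 nV

307 nV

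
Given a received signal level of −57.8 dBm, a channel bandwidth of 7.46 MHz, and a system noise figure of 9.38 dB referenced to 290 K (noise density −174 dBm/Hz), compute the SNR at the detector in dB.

Noise floor: N = −174 + 10 log₁₀(B) + NF
10 log₁₀(7.46×10⁶) = 68.73 dB
N = −174 + 68.73 + 9.38 = −95.89 dBm
SNR = P_sig − N = −57.8 − (−95.89) = 38.09 dB → 38.1 dB

38.1 dB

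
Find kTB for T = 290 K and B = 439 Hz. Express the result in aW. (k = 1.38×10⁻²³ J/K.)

1.76 aW

P_n = kTB = 1.38×10⁻²³ × 290 × 4.39×10² = 1.76×10⁻¹⁸ W = 1.76 aW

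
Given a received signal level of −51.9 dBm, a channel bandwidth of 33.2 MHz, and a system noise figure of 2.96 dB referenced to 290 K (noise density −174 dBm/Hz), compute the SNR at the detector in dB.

Noise floor: N = −174 + 10 log₁₀(B) + NF
10 log₁₀(3.32×10⁷) = 75.21 dB
N = −174 + 75.21 + 2.96 = −95.83 dBm
SNR = P_sig − N = −51.9 − (−95.83) = 43.93 dB → 43.9 dB

43.9 dB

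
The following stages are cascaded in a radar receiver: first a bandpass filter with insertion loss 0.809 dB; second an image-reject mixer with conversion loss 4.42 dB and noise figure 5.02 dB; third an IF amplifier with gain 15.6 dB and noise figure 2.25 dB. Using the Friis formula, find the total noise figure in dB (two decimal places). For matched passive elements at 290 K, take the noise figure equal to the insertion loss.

7.85 dB

Convert to linear (a loss of L dB is a gain of −L dB): F_i = 10^(NF_i/10), G_i = 10^(G_i,dB/10)
  Stage 1: F_1 = 10^(0.809/10) = 1.205, G_1 = 10^(−0.809/10) = 0.8300
  Stage 2: F_2 = 10^(5.02/10) = 3.177, G_2 = 10^(−4.42/10) = 0.3614
  Stage 3: F_3 = 10^(2.25/10) = 1.679, G_3 = 10^(15.6/10) = 36.31
Friis cascade:
  F = 1.205 + (3.177 − 1)/0.8300 + (1.679 − 1)/0.3000 = 6.090
NF = 10 log₁₀(6.090) = 7.85 dB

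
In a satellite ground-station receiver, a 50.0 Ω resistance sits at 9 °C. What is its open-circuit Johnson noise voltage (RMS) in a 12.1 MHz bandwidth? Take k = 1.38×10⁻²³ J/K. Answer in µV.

3.07 µV

T = 9 °C + 273.15 = 282.15 K
V_n = √(4kTRB)
4kTRB = 4 × 1.38×10⁻²³ × 282.15 × 5.00×10¹ × 1.21×10⁷ = 9.42×10⁻¹² V²
V_n = √(9.42×10⁻¹²) = 3.07×10⁻⁶ V = 3.07 µV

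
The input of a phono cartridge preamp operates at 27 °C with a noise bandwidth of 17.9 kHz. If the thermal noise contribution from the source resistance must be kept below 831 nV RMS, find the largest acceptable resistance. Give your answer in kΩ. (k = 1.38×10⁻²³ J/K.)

T = 27 °C + 273.15 = 300.15 K
Johnson–Nyquist: V_n = √(4kTRB) ⇒ R = V_n² / (4kTB)
4kTB = 4 × 1.38×10⁻²³ × 300.15 × 1.79×10⁴ = 2.97×10⁻¹⁶
R = (8.31×10⁻⁷)² / 2.97×10⁻¹⁶ = 2.33×10³ Ω = 2.33 kΩ

2.33 kΩ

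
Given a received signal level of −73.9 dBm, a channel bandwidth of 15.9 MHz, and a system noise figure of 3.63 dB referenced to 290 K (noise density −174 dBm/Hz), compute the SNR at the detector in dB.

Noise floor: N = −174 + 10 log₁₀(B) + NF
10 log₁₀(1.59×10⁷) = 72.01 dB
N = −174 + 72.01 + 3.63 = −98.36 dBm
SNR = P_sig − N = −73.9 − (−98.36) = 24.46 dB → 24.5 dB

24.5 dB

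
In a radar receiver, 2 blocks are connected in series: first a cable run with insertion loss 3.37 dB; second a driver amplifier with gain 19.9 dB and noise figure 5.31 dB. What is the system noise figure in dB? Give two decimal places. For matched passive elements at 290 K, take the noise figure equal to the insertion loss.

Convert to linear (a loss of L dB is a gain of −L dB): F_i = 10^(NF_i/10), G_i = 10^(G_i,dB/10)
  Stage 1: F_1 = 10^(3.37/10) = 2.173, G_1 = 10^(−3.37/10) = 0.4603
  Stage 2: F_2 = 10^(5.31/10) = 3.396, G_2 = 10^(19.9/10) = 97.72
Friis cascade:
  F = 2.173 + (3.396 − 1)/0.4603 = 7.379
NF = 10 log₁₀(7.379) = 8.68 dB

8.68 dB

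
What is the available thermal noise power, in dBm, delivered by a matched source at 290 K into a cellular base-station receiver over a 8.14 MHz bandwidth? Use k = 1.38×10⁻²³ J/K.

−104.9 dBm

P_n = kTB = 1.38×10⁻²³ × 290 × 8.14×10⁶ = 3.26×10⁻¹⁴ W
In dBm: 10 log₁₀(3.26×10⁻¹⁴ / 10⁻³) = −104.9 dBm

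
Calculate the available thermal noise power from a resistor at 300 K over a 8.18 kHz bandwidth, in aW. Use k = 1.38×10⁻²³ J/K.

33.9 aW

P_n = kTB = 1.38×10⁻²³ × 300 × 8.18×10³ = 3.39×10⁻¹⁷ W = 33.9 aW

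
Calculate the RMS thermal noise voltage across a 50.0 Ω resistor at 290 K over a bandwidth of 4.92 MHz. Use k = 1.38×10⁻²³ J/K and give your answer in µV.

1.98 µV

V_n = √(4kTRB)
4kTRB = 4 × 1.38×10⁻²³ × 290 × 5.00×10¹ × 4.92×10⁶ = 3.94×10⁻¹² V²
V_n = √(3.94×10⁻¹²) = 1.98×10⁻⁶ V = 1.98 µV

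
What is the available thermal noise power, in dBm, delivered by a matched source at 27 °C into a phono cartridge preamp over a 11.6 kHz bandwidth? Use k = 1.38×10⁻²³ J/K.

T = 27 °C + 273.15 = 300.15 K
P_n = kTB = 1.38×10⁻²³ × 300.15 × 1.16×10⁴ = 4.80×10⁻¹⁷ W
In dBm: 10 log₁₀(4.80×10⁻¹⁷ / 10⁻³) = −133.2 dBm

−133.2 dBm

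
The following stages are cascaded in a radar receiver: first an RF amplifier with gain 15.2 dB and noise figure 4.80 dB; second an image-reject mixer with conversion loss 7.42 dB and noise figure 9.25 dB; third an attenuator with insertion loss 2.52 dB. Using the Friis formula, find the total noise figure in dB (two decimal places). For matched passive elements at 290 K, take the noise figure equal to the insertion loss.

Convert to linear (a loss of L dB is a gain of −L dB): F_i = 10^(NF_i/10), G_i = 10^(G_i,dB/10)
  Stage 1: F_1 = 10^(4.80/10) = 3.020, G_1 = 10^(15.2/10) = 33.11
  Stage 2: F_2 = 10^(9.25/10) = 8.414, G_2 = 10^(−7.42/10) = 0.1811
  Stage 3: F_3 = 10^(2.52/10) = 1.786, G_3 = 10^(−2.52/10) = 0.5598
Friis cascade:
  F = 3.020 + (8.414 − 1)/33.11 + (1.786 − 1)/5.998 = 3.375
NF = 10 log₁₀(3.375) = 5.28 dB

5.28 dB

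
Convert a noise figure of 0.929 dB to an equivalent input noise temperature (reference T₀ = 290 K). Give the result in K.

69.2 K

F = 10^(0.929/10) = 1.23851
T_e = (F − 1)·T₀ = (1.23851 − 1) × 290 = 69.2 K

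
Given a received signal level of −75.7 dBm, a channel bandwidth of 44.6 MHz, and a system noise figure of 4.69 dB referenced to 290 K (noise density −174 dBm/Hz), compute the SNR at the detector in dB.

17.1 dB

Noise floor: N = −174 + 10 log₁₀(B) + NF
10 log₁₀(4.46×10⁷) = 76.49 dB
N = −174 + 76.49 + 4.69 = −92.82 dBm
SNR = P_sig − N = −75.7 − (−92.82) = 17.12 dB → 17.1 dB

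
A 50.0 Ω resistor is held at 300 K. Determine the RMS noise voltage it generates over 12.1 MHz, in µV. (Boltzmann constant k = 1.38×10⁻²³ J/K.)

V_n = √(4kTRB)
4kTRB = 4 × 1.38×10⁻²³ × 300 × 5.00×10¹ × 1.21×10⁷ = 1.00×10⁻¹¹ V²
V_n = √(1.00×10⁻¹¹) = 3.17×10⁻⁶ V = 3.17 µV

3.17 µV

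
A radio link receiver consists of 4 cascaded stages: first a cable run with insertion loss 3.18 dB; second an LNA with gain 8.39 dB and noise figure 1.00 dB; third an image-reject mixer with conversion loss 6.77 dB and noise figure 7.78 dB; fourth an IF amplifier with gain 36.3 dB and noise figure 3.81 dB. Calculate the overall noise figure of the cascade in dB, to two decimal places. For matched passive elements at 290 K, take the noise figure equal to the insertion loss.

7.88 dB

Convert to linear (a loss of L dB is a gain of −L dB): F_i = 10^(NF_i/10), G_i = 10^(G_i,dB/10)
  Stage 1: F_1 = 10^(3.18/10) = 2.080, G_1 = 10^(−3.18/10) = 0.4808
  Stage 2: F_2 = 10^(1.00/10) = 1.259, G_2 = 10^(8.39/10) = 6.902
  Stage 3: F_3 = 10^(7.78/10) = 5.998, G_3 = 10^(−6.77/10) = 0.2104
  Stage 4: F_4 = 10^(3.81/10) = 2.404, G_4 = 10^(36.3/10) = 4266
Friis cascade:
  F = 2.080 + (1.259 − 1)/0.4808 + (5.998 − 1)/3.319 + (2.404 − 1)/0.6982 = 6.135
NF = 10 log₁₀(6.135) = 7.88 dB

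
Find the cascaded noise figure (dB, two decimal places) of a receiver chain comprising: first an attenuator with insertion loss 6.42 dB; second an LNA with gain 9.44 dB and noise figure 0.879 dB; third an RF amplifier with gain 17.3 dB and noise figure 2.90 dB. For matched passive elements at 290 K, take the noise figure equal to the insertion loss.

7.67 dB

Convert to linear (a loss of L dB is a gain of −L dB): F_i = 10^(NF_i/10), G_i = 10^(G_i,dB/10)
  Stage 1: F_1 = 10^(6.42/10) = 4.385, G_1 = 10^(−6.42/10) = 0.2280
  Stage 2: F_2 = 10^(0.879/10) = 1.224, G_2 = 10^(9.44/10) = 8.790
  Stage 3: F_3 = 10^(2.90/10) = 1.950, G_3 = 10^(17.3/10) = 53.70
Friis cascade:
  F = 4.385 + (1.224 − 1)/0.2280 + (1.950 − 1)/2.004 = 5.843
NF = 10 log₁₀(5.843) = 7.67 dB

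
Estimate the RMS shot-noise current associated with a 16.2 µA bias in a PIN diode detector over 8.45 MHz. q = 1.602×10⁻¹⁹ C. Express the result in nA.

I_n = √(2qI·B)
2qI·B = 2 × 1.602×10⁻¹⁹ × 1.62×10⁻⁵ × 8.45×10⁶ = 4.39×10⁻¹⁷ A²
I_n = √(4.39×10⁻¹⁷) = 6.62×10⁻⁹ A = 6.62 nA

6.62 nA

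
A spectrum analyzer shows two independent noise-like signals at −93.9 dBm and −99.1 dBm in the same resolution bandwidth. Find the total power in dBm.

−92.8 dBm

Convert to linear, add, convert back:
P₁ = 4.07×10⁻¹³ W, P₂ = 1.23×10⁻¹³ W
P_tot = 5.30×10⁻¹³ W → 10 log₁₀(P_tot / 10⁻³) = −92.8 dBm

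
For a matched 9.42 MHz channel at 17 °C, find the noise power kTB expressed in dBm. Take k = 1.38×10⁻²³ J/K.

−104.2 dBm

T = 17 °C + 273.15 = 290.15 K
P_n = kTB = 1.38×10⁻²³ × 290.15 × 9.42×10⁶ = 3.77×10⁻¹⁴ W
In dBm: 10 log₁₀(3.77×10⁻¹⁴ / 10⁻³) = −104.2 dBm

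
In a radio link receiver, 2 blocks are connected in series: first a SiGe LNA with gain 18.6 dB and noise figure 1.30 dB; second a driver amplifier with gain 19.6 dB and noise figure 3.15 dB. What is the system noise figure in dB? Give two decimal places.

1.35 dB

Convert to linear (a loss of L dB is a gain of −L dB): F_i = 10^(NF_i/10), G_i = 10^(G_i,dB/10)
  Stage 1: F_1 = 10^(1.30/10) = 1.349, G_1 = 10^(18.6/10) = 72.44
  Stage 2: F_2 = 10^(3.15/10) = 2.065, G_2 = 10^(19.6/10) = 91.20
Friis cascade:
  F = 1.349 + (2.065 − 1)/72.44 = 1.364
NF = 10 log₁₀(1.364) = 1.35 dB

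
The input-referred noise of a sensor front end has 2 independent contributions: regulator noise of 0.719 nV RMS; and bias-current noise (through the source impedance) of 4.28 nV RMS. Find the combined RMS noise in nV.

4.34 nV

Uncorrelated sources add in power (mean-square): V_tot = √(ΣV_i²)
V_tot = √[(7.19×10⁻¹⁰)² + (4.28×10⁻⁹)²] = 4.34×10⁻⁹ V = 4.34 nV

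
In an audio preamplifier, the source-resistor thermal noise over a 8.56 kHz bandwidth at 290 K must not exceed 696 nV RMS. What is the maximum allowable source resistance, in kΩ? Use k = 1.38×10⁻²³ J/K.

Johnson–Nyquist: V_n = √(4kTRB) ⇒ R = V_n² / (4kTB)
4kTB = 4 × 1.38×10⁻²³ × 290 × 8.56×10³ = 1.37×10⁻¹⁶
R = (6.96×10⁻⁷)² / 1.37×10⁻¹⁶ = 3.54×10³ Ω = 3.54 kΩ

3.54 kΩ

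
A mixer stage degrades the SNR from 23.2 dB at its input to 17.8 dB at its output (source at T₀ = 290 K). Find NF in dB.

5.4 dB

NF (dB) = SNR_in(dB) − SNR_out(dB) when the source is at T₀
NF = 23.2 − 17.8 = 5.4 dB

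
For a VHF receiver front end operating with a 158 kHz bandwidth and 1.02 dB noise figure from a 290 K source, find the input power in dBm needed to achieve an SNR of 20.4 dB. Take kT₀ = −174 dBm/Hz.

−100.6 dBm

Sensitivity = −174 + 10 log₁₀(B) + NF + SNR_min
= −174 + 51.99 + 1.02 + 20.4
= −100.59 dBm → −100.6 dBm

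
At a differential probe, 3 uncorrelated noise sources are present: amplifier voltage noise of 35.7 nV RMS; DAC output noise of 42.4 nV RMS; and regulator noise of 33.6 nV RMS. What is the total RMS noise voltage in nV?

64.8 nV

Uncorrelated sources add in power (mean-square): V_tot = √(ΣV_i²)
V_tot = √[(3.57×10⁻⁸)² + (4.24×10⁻⁸)² + (3.36×10⁻⁸)²] = 6.48×10⁻⁸ V = 64.8 nV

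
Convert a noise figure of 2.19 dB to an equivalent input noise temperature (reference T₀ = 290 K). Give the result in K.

F = 10^(2.19/10) = 1.65577
T_e = (F − 1)·T₀ = (1.65577 − 1) × 290 = 190 K

190 K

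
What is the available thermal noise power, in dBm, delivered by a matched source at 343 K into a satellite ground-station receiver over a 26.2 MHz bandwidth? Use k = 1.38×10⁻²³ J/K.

P_n = kTB = 1.38×10⁻²³ × 343 × 2.62×10⁷ = 1.24×10⁻¹³ W
In dBm: 10 log₁₀(1.24×10⁻¹³ / 10⁻³) = −99.1 dBm

−99.1 dBm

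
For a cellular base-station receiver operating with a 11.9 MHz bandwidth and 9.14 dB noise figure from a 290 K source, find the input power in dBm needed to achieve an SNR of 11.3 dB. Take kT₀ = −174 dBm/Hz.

−82.8 dBm

Sensitivity = −174 + 10 log₁₀(B) + NF + SNR_min
= −174 + 70.76 + 9.14 + 11.3
= −82.80 dBm → −82.8 dBm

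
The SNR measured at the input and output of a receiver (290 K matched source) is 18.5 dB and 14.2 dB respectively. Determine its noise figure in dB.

4.3 dB

NF (dB) = SNR_in(dB) − SNR_out(dB) when the source is at T₀
NF = 18.5 − 14.2 = 4.3 dB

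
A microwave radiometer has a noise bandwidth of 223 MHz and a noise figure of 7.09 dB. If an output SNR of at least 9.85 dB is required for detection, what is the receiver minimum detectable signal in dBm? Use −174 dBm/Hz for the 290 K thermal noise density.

−73.6 dBm

Sensitivity = −174 + 10 log₁₀(B) + NF + SNR_min
= −174 + 83.48 + 7.09 + 9.85
= −73.58 dBm → −73.6 dBm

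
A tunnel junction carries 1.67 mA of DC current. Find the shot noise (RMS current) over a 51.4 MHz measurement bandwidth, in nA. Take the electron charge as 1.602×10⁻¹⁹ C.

I_n = √(2qI·B)
2qI·B = 2 × 1.602×10⁻¹⁹ × 1.67×10⁻³ × 5.14×10⁷ = 2.75×10⁻¹⁴ A²
I_n = √(2.75×10⁻¹⁴) = 1.66×10⁻⁷ A = 166 nA

166 nA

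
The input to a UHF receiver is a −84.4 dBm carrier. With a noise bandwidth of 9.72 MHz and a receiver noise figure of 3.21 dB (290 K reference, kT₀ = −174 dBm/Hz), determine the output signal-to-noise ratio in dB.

Noise floor: N = −174 + 10 log₁₀(B) + NF
10 log₁₀(9.72×10⁶) = 69.88 dB
N = −174 + 69.88 + 3.21 = −100.91 dBm
SNR = P_sig − N = −84.4 − (−100.91) = 16.51 dB → 16.5 dB

16.5 dB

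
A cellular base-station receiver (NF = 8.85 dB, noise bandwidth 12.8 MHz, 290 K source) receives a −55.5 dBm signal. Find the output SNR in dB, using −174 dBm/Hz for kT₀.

38.6 dB

Noise floor: N = −174 + 10 log₁₀(B) + NF
10 log₁₀(1.28×10⁷) = 71.07 dB
N = −174 + 71.07 + 8.85 = −94.08 dBm
SNR = P_sig − N = −55.5 − (−94.08) = 38.58 dB → 38.6 dB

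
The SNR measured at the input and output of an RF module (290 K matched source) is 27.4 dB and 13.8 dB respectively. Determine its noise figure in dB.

13.6 dB

NF (dB) = SNR_in(dB) − SNR_out(dB) when the source is at T₀
NF = 27.4 − 13.8 = 13.6 dB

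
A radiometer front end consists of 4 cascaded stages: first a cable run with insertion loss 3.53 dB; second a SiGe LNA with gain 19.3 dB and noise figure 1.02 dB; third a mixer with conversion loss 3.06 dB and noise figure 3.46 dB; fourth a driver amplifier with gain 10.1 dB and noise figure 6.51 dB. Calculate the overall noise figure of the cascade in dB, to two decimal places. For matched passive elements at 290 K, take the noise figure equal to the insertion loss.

4.87 dB

Convert to linear (a loss of L dB is a gain of −L dB): F_i = 10^(NF_i/10), G_i = 10^(G_i,dB/10)
  Stage 1: F_1 = 10^(3.53/10) = 2.254, G_1 = 10^(−3.53/10) = 0.4436
  Stage 2: F_2 = 10^(1.02/10) = 1.265, G_2 = 10^(19.3/10) = 85.11
  Stage 3: F_3 = 10^(3.46/10) = 2.218, G_3 = 10^(−3.06/10) = 0.4943
  Stage 4: F_4 = 10^(6.51/10) = 4.477, G_4 = 10^(10.1/10) = 10.23
Friis cascade:
  F = 2.254 + (1.265 − 1)/0.4436 + (2.218 − 1)/37.76 + (4.477 − 1)/18.66 = 3.070
NF = 10 log₁₀(3.070) = 4.87 dB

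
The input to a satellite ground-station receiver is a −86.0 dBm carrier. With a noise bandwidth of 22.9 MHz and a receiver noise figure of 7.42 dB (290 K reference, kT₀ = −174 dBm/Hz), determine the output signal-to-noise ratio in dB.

7.0 dB

Noise floor: N = −174 + 10 log₁₀(B) + NF
10 log₁₀(2.29×10⁷) = 73.6 dB
N = −174 + 73.6 + 7.42 = −92.98 dBm
SNR = P_sig − N = −86.0 − (−92.98) = 6.98 dB → 7.0 dB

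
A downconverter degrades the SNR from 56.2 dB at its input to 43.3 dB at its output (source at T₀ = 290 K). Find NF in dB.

NF (dB) = SNR_in(dB) − SNR_out(dB) when the source is at T₀
NF = 56.2 − 43.3 = 12.9 dB

12.9 dB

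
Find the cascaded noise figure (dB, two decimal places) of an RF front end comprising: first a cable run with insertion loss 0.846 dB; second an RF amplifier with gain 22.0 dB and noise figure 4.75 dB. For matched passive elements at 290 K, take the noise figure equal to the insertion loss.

5.60 dB

Convert to linear (a loss of L dB is a gain of −L dB): F_i = 10^(NF_i/10), G_i = 10^(G_i,dB/10)
  Stage 1: F_1 = 10^(0.846/10) = 1.215, G_1 = 10^(−0.846/10) = 0.8230
  Stage 2: F_2 = 10^(4.75/10) = 2.985, G_2 = 10^(22.0/10) = 158.5
Friis cascade:
  F = 1.215 + (2.985 − 1)/0.8230 = 3.627
NF = 10 log₁₀(3.627) = 5.60 dB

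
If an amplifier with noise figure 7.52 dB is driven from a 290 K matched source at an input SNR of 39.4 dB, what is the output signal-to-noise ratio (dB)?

By definition F = SNR_in/SNR_out, so in dB: SNR_out = SNR_in − NF
SNR_out = 39.4 − 7.52 = 31.88 dB

31.88 dB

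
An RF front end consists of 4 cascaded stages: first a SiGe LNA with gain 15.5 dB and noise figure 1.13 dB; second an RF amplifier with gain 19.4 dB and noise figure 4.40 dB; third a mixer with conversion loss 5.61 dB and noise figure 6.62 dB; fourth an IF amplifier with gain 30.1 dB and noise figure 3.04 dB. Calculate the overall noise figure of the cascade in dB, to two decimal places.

Convert to linear (a loss of L dB is a gain of −L dB): F_i = 10^(NF_i/10), G_i = 10^(G_i,dB/10)
  Stage 1: F_1 = 10^(1.13/10) = 1.297, G_1 = 10^(15.5/10) = 35.48
  Stage 2: F_2 = 10^(4.40/10) = 2.754, G_2 = 10^(19.4/10) = 87.10
  Stage 3: F_3 = 10^(6.62/10) = 4.592, G_3 = 10^(−5.61/10) = 0.2748
  Stage 4: F_4 = 10^(3.04/10) = 2.014, G_4 = 10^(30.1/10) = 1023
Friis cascade:
  F = 1.297 + (2.754 − 1)/35.48 + (4.592 − 1)/3090 + (2.014 − 1)/849.2 = 1.349
NF = 10 log₁₀(1.349) = 1.30 dB

1.30 dB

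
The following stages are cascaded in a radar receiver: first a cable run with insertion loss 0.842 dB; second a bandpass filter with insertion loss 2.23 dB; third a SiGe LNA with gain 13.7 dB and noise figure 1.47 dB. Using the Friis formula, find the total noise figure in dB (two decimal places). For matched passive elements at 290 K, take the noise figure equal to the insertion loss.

Convert to linear (a loss of L dB is a gain of −L dB): F_i = 10^(NF_i/10), G_i = 10^(G_i,dB/10)
  Stage 1: F_1 = 10^(0.842/10) = 1.214, G_1 = 10^(−0.842/10) = 0.8238
  Stage 2: F_2 = 10^(2.23/10) = 1.671, G_2 = 10^(−2.23/10) = 0.5984
  Stage 3: F_3 = 10^(1.47/10) = 1.403, G_3 = 10^(13.7/10) = 23.44
Friis cascade:
  F = 1.214 + (1.671 − 1)/0.8238 + (1.403 − 1)/0.4929 = 2.846
NF = 10 log₁₀(2.846) = 4.54 dB

4.54 dB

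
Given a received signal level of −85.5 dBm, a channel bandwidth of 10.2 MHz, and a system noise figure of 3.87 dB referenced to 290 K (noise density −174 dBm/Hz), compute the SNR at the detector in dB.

14.5 dB

Noise floor: N = −174 + 10 log₁₀(B) + NF
10 log₁₀(1.02×10⁷) = 70.09 dB
N = −174 + 70.09 + 3.87 = −100.04 dBm
SNR = P_sig − N = −85.5 − (−100.04) = 14.54 dB → 14.5 dB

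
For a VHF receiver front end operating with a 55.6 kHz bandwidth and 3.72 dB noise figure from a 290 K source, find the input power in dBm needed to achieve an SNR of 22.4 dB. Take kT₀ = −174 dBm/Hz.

Sensitivity = −174 + 10 log₁₀(B) + NF + SNR_min
= −174 + 47.45 + 3.72 + 22.4
= −100.43 dBm → −100.4 dBm

−100.4 dBm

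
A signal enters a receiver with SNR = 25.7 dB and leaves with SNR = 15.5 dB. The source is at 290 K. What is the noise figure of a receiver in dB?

10.2 dB

NF (dB) = SNR_in(dB) − SNR_out(dB) when the source is at T₀
NF = 25.7 − 15.5 = 10.2 dB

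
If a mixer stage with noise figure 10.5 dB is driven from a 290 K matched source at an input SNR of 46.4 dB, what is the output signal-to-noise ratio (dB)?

By definition F = SNR_in/SNR_out, so in dB: SNR_out = SNR_in − NF
SNR_out = 46.4 − 10.5 = 35.9 dB

35.9 dB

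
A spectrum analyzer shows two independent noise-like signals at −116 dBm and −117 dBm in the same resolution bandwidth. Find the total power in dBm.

Convert to linear, add, convert back:
P₁ = 2.51×10⁻¹⁵ W, P₂ = 2.00×10⁻¹⁵ W
P_tot = 4.51×10⁻¹⁵ W → 10 log₁₀(P_tot / 10⁻³) = −113.5 dBm

−113.5 dBm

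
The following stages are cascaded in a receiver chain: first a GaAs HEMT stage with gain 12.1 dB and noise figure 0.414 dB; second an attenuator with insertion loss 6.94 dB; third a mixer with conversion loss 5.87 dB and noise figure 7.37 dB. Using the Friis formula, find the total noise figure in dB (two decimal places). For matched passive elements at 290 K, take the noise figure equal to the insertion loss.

Convert to linear (a loss of L dB is a gain of −L dB): F_i = 10^(NF_i/10), G_i = 10^(G_i,dB/10)
  Stage 1: F_1 = 10^(0.414/10) = 1.100, G_1 = 10^(12.1/10) = 16.22
  Stage 2: F_2 = 10^(6.94/10) = 4.943, G_2 = 10^(−6.94/10) = 0.2023
  Stage 3: F_3 = 10^(7.37/10) = 5.458, G_3 = 10^(−5.87/10) = 0.2588
Friis cascade:
  F = 1.100 + (4.943 − 1)/16.22 + (5.458 − 1)/3.281 = 2.702
NF = 10 log₁₀(2.702) = 4.32 dB

4.32 dB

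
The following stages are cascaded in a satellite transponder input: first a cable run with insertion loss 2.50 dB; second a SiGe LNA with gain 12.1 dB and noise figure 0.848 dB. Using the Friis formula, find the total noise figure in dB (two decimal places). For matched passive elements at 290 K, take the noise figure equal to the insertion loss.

3.35 dB

Convert to linear (a loss of L dB is a gain of −L dB): F_i = 10^(NF_i/10), G_i = 10^(G_i,dB/10)
  Stage 1: F_1 = 10^(2.50/10) = 1.778, G_1 = 10^(−2.50/10) = 0.5623
  Stage 2: F_2 = 10^(0.848/10) = 1.216, G_2 = 10^(12.1/10) = 16.22
Friis cascade:
  F = 1.778 + (1.216 − 1)/0.5623 = 2.162
NF = 10 log₁₀(2.162) = 3.35 dB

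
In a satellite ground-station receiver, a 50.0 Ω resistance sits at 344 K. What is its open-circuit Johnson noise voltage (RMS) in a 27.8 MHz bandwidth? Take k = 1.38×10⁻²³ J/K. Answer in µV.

5.14 µV

V_n = √(4kTRB)
4kTRB = 4 × 1.38×10⁻²³ × 344 × 5.00×10¹ × 2.78×10⁷ = 2.64×10⁻¹¹ V²
V_n = √(2.64×10⁻¹¹) = 5.14×10⁻⁶ V = 5.14 µV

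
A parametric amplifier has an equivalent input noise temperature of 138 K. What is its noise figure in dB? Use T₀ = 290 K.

1.69 dB

F = 1 + T_e/T₀ = 1 + 138/290 = 1.47586
NF = 10 log₁₀(1.47586) = 1.69 dB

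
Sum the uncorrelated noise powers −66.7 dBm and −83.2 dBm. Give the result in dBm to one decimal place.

Convert to linear, add, convert back:
P₁ = 2.14×10⁻¹⁰ W, P₂ = 4.79×10⁻¹² W
P_tot = 2.19×10⁻¹⁰ W → 10 log₁₀(P_tot / 10⁻³) = −66.6 dBm

−66.6 dBm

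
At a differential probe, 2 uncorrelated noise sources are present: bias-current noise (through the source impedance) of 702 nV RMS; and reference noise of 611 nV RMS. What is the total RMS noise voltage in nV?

Uncorrelated sources add in power (mean-square): V_tot = √(ΣV_i²)
V_tot = √[(7.02×10⁻⁷)² + (6.11×10⁻⁷)²] = 9.31×10⁻⁷ V = 931 nV

931 nV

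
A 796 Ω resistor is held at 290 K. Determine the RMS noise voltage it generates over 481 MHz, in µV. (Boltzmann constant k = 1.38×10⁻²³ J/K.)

78.3 µV

V_n = √(4kTRB)
4kTRB = 4 × 1.38×10⁻²³ × 290 × 7.96×10² × 4.81×10⁸ = 6.13×10⁻⁹ V²
V_n = √(6.13×10⁻⁹) = 7.83×10⁻⁵ V = 78.3 µV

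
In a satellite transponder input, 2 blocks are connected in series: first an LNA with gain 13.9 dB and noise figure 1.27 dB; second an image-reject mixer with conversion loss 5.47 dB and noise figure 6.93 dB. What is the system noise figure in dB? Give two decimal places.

Convert to linear (a loss of L dB is a gain of −L dB): F_i = 10^(NF_i/10), G_i = 10^(G_i,dB/10)
  Stage 1: F_1 = 10^(1.27/10) = 1.340, G_1 = 10^(13.9/10) = 24.55
  Stage 2: F_2 = 10^(6.93/10) = 4.932, G_2 = 10^(−5.47/10) = 0.2838
Friis cascade:
  F = 1.340 + (4.932 − 1)/24.55 = 1.500
NF = 10 log₁₀(1.500) = 1.76 dB

1.76 dB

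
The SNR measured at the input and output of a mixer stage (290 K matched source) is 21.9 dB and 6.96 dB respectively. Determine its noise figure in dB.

NF (dB) = SNR_in(dB) − SNR_out(dB) when the source is at T₀
NF = 21.9 − 6.96 = 14.94 dB

14.94 dB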